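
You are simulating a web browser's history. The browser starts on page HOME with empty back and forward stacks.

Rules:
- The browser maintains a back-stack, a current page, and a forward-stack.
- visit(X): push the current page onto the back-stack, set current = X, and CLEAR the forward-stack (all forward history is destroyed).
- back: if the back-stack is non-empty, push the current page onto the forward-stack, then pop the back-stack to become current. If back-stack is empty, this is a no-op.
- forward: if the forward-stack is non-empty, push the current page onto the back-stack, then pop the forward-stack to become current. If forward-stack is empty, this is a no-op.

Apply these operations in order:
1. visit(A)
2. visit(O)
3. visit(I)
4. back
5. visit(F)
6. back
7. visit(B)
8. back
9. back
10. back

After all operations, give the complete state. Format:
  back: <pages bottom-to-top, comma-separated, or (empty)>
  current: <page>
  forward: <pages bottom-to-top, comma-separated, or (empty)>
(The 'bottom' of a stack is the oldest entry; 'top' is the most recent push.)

After 1 (visit(A)): cur=A back=1 fwd=0
After 2 (visit(O)): cur=O back=2 fwd=0
After 3 (visit(I)): cur=I back=3 fwd=0
After 4 (back): cur=O back=2 fwd=1
After 5 (visit(F)): cur=F back=3 fwd=0
After 6 (back): cur=O back=2 fwd=1
After 7 (visit(B)): cur=B back=3 fwd=0
After 8 (back): cur=O back=2 fwd=1
After 9 (back): cur=A back=1 fwd=2
After 10 (back): cur=HOME back=0 fwd=3

Answer: back: (empty)
current: HOME
forward: B,O,A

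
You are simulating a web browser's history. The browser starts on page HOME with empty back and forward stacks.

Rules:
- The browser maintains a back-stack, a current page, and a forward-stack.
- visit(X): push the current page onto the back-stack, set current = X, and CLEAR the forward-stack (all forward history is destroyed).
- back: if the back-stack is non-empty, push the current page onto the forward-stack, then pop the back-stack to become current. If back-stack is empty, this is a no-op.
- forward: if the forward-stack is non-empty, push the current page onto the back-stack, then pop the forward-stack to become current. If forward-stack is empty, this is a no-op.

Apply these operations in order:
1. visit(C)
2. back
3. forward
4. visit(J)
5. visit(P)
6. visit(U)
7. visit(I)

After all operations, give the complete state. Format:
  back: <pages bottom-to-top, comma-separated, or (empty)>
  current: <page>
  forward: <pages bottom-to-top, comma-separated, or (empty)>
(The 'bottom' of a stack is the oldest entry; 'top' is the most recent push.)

After 1 (visit(C)): cur=C back=1 fwd=0
After 2 (back): cur=HOME back=0 fwd=1
After 3 (forward): cur=C back=1 fwd=0
After 4 (visit(J)): cur=J back=2 fwd=0
After 5 (visit(P)): cur=P back=3 fwd=0
After 6 (visit(U)): cur=U back=4 fwd=0
After 7 (visit(I)): cur=I back=5 fwd=0

Answer: back: HOME,C,J,P,U
current: I
forward: (empty)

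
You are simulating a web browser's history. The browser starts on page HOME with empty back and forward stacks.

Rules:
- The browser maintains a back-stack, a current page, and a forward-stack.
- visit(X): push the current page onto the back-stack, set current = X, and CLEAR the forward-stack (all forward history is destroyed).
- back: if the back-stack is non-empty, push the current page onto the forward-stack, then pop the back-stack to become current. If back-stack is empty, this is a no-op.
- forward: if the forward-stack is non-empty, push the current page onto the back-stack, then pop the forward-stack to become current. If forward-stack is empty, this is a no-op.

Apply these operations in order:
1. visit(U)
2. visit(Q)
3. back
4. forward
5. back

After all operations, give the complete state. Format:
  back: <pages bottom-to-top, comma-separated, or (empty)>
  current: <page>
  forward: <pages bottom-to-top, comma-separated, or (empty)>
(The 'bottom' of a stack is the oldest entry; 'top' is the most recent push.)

After 1 (visit(U)): cur=U back=1 fwd=0
After 2 (visit(Q)): cur=Q back=2 fwd=0
After 3 (back): cur=U back=1 fwd=1
After 4 (forward): cur=Q back=2 fwd=0
After 5 (back): cur=U back=1 fwd=1

Answer: back: HOME
current: U
forward: Q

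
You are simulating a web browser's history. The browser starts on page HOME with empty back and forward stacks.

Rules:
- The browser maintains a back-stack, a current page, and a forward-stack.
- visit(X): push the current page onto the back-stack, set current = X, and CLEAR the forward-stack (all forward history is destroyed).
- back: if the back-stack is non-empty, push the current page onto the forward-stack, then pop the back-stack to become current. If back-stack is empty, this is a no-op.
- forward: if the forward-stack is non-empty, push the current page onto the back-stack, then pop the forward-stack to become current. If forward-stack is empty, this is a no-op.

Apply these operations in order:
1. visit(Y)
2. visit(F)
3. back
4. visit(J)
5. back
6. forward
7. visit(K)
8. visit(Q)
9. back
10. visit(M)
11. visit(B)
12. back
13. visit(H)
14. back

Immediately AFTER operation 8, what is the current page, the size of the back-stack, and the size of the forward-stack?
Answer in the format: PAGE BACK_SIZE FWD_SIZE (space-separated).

After 1 (visit(Y)): cur=Y back=1 fwd=0
After 2 (visit(F)): cur=F back=2 fwd=0
After 3 (back): cur=Y back=1 fwd=1
After 4 (visit(J)): cur=J back=2 fwd=0
After 5 (back): cur=Y back=1 fwd=1
After 6 (forward): cur=J back=2 fwd=0
After 7 (visit(K)): cur=K back=3 fwd=0
After 8 (visit(Q)): cur=Q back=4 fwd=0

Q 4 0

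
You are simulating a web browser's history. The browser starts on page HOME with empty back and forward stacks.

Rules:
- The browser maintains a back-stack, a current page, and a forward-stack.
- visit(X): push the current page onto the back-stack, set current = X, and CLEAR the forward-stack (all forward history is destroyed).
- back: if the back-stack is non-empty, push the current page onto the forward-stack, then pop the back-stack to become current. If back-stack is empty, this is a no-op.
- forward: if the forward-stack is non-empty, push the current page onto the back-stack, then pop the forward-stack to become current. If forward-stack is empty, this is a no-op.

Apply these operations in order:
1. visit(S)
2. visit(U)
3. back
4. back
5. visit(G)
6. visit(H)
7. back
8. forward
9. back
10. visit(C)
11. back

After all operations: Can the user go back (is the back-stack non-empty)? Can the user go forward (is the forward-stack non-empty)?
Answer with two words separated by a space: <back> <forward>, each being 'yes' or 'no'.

After 1 (visit(S)): cur=S back=1 fwd=0
After 2 (visit(U)): cur=U back=2 fwd=0
After 3 (back): cur=S back=1 fwd=1
After 4 (back): cur=HOME back=0 fwd=2
After 5 (visit(G)): cur=G back=1 fwd=0
After 6 (visit(H)): cur=H back=2 fwd=0
After 7 (back): cur=G back=1 fwd=1
After 8 (forward): cur=H back=2 fwd=0
After 9 (back): cur=G back=1 fwd=1
After 10 (visit(C)): cur=C back=2 fwd=0
After 11 (back): cur=G back=1 fwd=1

Answer: yes yes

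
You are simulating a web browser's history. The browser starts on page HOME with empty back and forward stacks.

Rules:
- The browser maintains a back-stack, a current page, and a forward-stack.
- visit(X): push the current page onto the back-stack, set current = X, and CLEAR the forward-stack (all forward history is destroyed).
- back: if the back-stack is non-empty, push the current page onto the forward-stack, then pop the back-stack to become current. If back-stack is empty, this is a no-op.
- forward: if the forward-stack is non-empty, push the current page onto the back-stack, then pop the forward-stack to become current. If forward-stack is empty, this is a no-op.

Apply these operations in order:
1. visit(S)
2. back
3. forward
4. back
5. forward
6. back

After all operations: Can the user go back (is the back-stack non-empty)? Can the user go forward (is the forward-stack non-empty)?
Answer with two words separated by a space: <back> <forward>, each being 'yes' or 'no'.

After 1 (visit(S)): cur=S back=1 fwd=0
After 2 (back): cur=HOME back=0 fwd=1
After 3 (forward): cur=S back=1 fwd=0
After 4 (back): cur=HOME back=0 fwd=1
After 5 (forward): cur=S back=1 fwd=0
After 6 (back): cur=HOME back=0 fwd=1

Answer: no yes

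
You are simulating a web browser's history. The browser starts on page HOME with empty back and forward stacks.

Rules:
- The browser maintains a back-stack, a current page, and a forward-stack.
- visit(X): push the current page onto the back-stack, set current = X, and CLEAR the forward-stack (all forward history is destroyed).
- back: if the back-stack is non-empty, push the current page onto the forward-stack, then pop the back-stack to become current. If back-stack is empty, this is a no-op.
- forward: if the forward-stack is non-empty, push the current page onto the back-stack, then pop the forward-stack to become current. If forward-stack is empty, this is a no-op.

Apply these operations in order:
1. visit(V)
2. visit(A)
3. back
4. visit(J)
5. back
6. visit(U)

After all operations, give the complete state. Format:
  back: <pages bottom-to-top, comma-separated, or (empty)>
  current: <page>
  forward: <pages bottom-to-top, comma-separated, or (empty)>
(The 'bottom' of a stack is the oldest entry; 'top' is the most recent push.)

After 1 (visit(V)): cur=V back=1 fwd=0
After 2 (visit(A)): cur=A back=2 fwd=0
After 3 (back): cur=V back=1 fwd=1
After 4 (visit(J)): cur=J back=2 fwd=0
After 5 (back): cur=V back=1 fwd=1
After 6 (visit(U)): cur=U back=2 fwd=0

Answer: back: HOME,V
current: U
forward: (empty)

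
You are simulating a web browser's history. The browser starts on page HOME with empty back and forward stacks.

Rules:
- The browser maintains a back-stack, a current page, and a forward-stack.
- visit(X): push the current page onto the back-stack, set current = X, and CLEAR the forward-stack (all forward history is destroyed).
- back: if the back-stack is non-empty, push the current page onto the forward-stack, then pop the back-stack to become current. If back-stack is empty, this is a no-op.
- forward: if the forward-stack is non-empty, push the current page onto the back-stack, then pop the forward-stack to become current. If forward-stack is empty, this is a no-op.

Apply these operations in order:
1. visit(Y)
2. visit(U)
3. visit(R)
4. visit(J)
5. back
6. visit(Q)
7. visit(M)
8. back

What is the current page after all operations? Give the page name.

Answer: Q

Derivation:
After 1 (visit(Y)): cur=Y back=1 fwd=0
After 2 (visit(U)): cur=U back=2 fwd=0
After 3 (visit(R)): cur=R back=3 fwd=0
After 4 (visit(J)): cur=J back=4 fwd=0
After 5 (back): cur=R back=3 fwd=1
After 6 (visit(Q)): cur=Q back=4 fwd=0
After 7 (visit(M)): cur=M back=5 fwd=0
After 8 (back): cur=Q back=4 fwd=1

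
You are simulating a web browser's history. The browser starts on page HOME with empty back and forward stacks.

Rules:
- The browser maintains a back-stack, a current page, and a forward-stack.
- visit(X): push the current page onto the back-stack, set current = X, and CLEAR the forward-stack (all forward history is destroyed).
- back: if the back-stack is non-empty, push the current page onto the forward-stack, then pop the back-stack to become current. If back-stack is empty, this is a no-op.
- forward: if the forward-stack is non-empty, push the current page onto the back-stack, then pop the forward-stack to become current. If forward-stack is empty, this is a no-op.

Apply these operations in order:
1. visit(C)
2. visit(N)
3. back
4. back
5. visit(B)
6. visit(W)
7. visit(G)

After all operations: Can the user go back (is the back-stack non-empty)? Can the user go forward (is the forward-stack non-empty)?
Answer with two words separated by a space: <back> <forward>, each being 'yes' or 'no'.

After 1 (visit(C)): cur=C back=1 fwd=0
After 2 (visit(N)): cur=N back=2 fwd=0
After 3 (back): cur=C back=1 fwd=1
After 4 (back): cur=HOME back=0 fwd=2
After 5 (visit(B)): cur=B back=1 fwd=0
After 6 (visit(W)): cur=W back=2 fwd=0
After 7 (visit(G)): cur=G back=3 fwd=0

Answer: yes no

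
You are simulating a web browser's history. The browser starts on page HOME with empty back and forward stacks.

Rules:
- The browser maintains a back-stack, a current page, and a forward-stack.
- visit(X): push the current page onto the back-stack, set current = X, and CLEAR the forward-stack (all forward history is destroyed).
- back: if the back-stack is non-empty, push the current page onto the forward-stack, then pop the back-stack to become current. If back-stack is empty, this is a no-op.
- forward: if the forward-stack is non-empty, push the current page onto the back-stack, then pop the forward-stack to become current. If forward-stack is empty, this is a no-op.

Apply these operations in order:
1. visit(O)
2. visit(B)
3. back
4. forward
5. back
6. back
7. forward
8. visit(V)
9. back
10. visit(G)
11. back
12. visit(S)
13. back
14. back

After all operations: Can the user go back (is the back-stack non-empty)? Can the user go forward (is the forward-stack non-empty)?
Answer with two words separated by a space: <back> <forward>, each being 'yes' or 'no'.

After 1 (visit(O)): cur=O back=1 fwd=0
After 2 (visit(B)): cur=B back=2 fwd=0
After 3 (back): cur=O back=1 fwd=1
After 4 (forward): cur=B back=2 fwd=0
After 5 (back): cur=O back=1 fwd=1
After 6 (back): cur=HOME back=0 fwd=2
After 7 (forward): cur=O back=1 fwd=1
After 8 (visit(V)): cur=V back=2 fwd=0
After 9 (back): cur=O back=1 fwd=1
After 10 (visit(G)): cur=G back=2 fwd=0
After 11 (back): cur=O back=1 fwd=1
After 12 (visit(S)): cur=S back=2 fwd=0
After 13 (back): cur=O back=1 fwd=1
After 14 (back): cur=HOME back=0 fwd=2

Answer: no yes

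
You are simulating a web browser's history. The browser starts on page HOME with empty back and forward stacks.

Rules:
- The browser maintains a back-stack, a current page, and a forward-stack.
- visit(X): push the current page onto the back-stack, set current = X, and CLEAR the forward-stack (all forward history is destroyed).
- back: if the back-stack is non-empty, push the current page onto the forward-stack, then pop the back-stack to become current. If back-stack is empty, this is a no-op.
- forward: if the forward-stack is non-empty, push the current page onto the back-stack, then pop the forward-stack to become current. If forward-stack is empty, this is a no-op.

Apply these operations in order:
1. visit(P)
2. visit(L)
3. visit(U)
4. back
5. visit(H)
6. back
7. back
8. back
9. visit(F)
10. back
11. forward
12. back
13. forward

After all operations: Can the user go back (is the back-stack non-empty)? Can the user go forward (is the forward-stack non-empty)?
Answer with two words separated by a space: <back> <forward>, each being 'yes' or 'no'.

Answer: yes no

Derivation:
After 1 (visit(P)): cur=P back=1 fwd=0
After 2 (visit(L)): cur=L back=2 fwd=0
After 3 (visit(U)): cur=U back=3 fwd=0
After 4 (back): cur=L back=2 fwd=1
After 5 (visit(H)): cur=H back=3 fwd=0
After 6 (back): cur=L back=2 fwd=1
After 7 (back): cur=P back=1 fwd=2
After 8 (back): cur=HOME back=0 fwd=3
After 9 (visit(F)): cur=F back=1 fwd=0
After 10 (back): cur=HOME back=0 fwd=1
After 11 (forward): cur=F back=1 fwd=0
After 12 (back): cur=HOME back=0 fwd=1
After 13 (forward): cur=F back=1 fwd=0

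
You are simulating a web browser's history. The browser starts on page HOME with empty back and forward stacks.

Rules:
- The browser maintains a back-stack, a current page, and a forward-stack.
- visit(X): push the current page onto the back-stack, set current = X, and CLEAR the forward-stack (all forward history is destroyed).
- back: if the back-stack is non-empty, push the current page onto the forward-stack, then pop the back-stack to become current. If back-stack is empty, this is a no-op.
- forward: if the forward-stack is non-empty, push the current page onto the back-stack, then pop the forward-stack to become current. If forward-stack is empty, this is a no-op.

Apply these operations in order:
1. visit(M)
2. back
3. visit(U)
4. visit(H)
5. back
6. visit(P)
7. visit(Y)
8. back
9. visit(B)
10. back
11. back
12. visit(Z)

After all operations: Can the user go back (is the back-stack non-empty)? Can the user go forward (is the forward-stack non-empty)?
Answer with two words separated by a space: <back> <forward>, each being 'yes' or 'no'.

After 1 (visit(M)): cur=M back=1 fwd=0
After 2 (back): cur=HOME back=0 fwd=1
After 3 (visit(U)): cur=U back=1 fwd=0
After 4 (visit(H)): cur=H back=2 fwd=0
After 5 (back): cur=U back=1 fwd=1
After 6 (visit(P)): cur=P back=2 fwd=0
After 7 (visit(Y)): cur=Y back=3 fwd=0
After 8 (back): cur=P back=2 fwd=1
After 9 (visit(B)): cur=B back=3 fwd=0
After 10 (back): cur=P back=2 fwd=1
After 11 (back): cur=U back=1 fwd=2
After 12 (visit(Z)): cur=Z back=2 fwd=0

Answer: yes no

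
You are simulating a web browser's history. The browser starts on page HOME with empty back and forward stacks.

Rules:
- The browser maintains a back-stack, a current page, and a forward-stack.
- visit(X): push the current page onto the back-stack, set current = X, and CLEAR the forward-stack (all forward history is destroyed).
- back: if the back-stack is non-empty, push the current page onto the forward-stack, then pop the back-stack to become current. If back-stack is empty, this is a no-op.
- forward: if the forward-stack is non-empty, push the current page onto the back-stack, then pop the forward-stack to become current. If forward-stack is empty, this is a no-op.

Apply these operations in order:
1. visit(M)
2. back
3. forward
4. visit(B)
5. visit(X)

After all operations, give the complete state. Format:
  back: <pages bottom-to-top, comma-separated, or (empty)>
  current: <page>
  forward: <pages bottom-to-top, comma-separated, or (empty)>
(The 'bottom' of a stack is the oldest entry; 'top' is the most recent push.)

Answer: back: HOME,M,B
current: X
forward: (empty)

Derivation:
After 1 (visit(M)): cur=M back=1 fwd=0
After 2 (back): cur=HOME back=0 fwd=1
After 3 (forward): cur=M back=1 fwd=0
After 4 (visit(B)): cur=B back=2 fwd=0
After 5 (visit(X)): cur=X back=3 fwd=0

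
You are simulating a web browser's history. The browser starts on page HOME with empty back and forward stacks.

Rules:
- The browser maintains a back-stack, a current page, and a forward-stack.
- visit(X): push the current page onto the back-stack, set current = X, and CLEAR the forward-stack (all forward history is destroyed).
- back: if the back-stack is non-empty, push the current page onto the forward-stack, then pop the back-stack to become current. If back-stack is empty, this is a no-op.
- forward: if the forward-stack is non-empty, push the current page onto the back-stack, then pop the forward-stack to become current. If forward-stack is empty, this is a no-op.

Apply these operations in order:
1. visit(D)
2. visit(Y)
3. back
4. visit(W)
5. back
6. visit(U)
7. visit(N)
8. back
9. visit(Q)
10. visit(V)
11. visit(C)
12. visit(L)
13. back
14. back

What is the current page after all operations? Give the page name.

After 1 (visit(D)): cur=D back=1 fwd=0
After 2 (visit(Y)): cur=Y back=2 fwd=0
After 3 (back): cur=D back=1 fwd=1
After 4 (visit(W)): cur=W back=2 fwd=0
After 5 (back): cur=D back=1 fwd=1
After 6 (visit(U)): cur=U back=2 fwd=0
After 7 (visit(N)): cur=N back=3 fwd=0
After 8 (back): cur=U back=2 fwd=1
After 9 (visit(Q)): cur=Q back=3 fwd=0
After 10 (visit(V)): cur=V back=4 fwd=0
After 11 (visit(C)): cur=C back=5 fwd=0
After 12 (visit(L)): cur=L back=6 fwd=0
After 13 (back): cur=C back=5 fwd=1
After 14 (back): cur=V back=4 fwd=2

Answer: V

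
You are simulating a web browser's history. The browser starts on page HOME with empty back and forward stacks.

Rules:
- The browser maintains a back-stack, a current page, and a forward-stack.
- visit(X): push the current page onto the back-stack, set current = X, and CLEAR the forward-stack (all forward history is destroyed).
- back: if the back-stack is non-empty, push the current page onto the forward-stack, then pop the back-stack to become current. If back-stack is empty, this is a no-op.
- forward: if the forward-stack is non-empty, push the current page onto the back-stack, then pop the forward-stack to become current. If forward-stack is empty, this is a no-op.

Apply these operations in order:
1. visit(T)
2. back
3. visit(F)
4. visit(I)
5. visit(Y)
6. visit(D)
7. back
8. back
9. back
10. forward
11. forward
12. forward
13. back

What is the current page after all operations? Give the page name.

After 1 (visit(T)): cur=T back=1 fwd=0
After 2 (back): cur=HOME back=0 fwd=1
After 3 (visit(F)): cur=F back=1 fwd=0
After 4 (visit(I)): cur=I back=2 fwd=0
After 5 (visit(Y)): cur=Y back=3 fwd=0
After 6 (visit(D)): cur=D back=4 fwd=0
After 7 (back): cur=Y back=3 fwd=1
After 8 (back): cur=I back=2 fwd=2
After 9 (back): cur=F back=1 fwd=3
After 10 (forward): cur=I back=2 fwd=2
After 11 (forward): cur=Y back=3 fwd=1
After 12 (forward): cur=D back=4 fwd=0
After 13 (back): cur=Y back=3 fwd=1

Answer: Y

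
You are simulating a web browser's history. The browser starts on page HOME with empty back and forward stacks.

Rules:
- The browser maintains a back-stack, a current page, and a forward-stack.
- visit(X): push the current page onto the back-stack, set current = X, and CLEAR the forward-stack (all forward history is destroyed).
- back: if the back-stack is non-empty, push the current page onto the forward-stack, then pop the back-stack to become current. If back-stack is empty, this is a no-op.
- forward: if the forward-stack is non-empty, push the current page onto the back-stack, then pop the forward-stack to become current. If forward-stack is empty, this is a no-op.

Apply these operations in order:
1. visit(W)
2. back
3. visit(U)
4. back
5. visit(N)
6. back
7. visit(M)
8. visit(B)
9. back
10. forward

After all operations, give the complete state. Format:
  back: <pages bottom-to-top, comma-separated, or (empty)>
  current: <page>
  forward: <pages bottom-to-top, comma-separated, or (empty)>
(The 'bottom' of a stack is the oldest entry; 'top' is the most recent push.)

After 1 (visit(W)): cur=W back=1 fwd=0
After 2 (back): cur=HOME back=0 fwd=1
After 3 (visit(U)): cur=U back=1 fwd=0
After 4 (back): cur=HOME back=0 fwd=1
After 5 (visit(N)): cur=N back=1 fwd=0
After 6 (back): cur=HOME back=0 fwd=1
After 7 (visit(M)): cur=M back=1 fwd=0
After 8 (visit(B)): cur=B back=2 fwd=0
After 9 (back): cur=M back=1 fwd=1
After 10 (forward): cur=B back=2 fwd=0

Answer: back: HOME,M
current: B
forward: (empty)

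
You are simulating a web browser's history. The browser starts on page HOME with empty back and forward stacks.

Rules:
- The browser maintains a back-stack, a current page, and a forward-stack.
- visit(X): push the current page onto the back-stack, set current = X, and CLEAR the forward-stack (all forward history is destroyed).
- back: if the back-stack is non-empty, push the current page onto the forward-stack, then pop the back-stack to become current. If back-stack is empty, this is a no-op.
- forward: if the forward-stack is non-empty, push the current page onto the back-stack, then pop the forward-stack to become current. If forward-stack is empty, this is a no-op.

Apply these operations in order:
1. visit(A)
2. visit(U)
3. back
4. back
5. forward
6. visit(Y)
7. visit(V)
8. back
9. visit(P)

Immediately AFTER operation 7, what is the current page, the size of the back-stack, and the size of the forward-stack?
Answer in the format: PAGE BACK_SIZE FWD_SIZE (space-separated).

After 1 (visit(A)): cur=A back=1 fwd=0
After 2 (visit(U)): cur=U back=2 fwd=0
After 3 (back): cur=A back=1 fwd=1
After 4 (back): cur=HOME back=0 fwd=2
After 5 (forward): cur=A back=1 fwd=1
After 6 (visit(Y)): cur=Y back=2 fwd=0
After 7 (visit(V)): cur=V back=3 fwd=0

V 3 0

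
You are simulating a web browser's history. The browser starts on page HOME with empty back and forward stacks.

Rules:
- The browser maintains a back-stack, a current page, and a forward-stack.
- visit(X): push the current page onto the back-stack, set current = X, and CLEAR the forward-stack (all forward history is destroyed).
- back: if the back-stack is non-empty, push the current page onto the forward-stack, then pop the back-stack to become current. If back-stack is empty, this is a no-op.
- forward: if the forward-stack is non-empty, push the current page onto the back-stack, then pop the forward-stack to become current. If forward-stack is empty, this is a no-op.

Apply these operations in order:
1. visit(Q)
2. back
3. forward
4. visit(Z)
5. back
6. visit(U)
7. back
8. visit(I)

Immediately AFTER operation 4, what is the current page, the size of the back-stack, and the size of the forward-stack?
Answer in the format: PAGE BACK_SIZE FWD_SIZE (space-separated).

After 1 (visit(Q)): cur=Q back=1 fwd=0
After 2 (back): cur=HOME back=0 fwd=1
After 3 (forward): cur=Q back=1 fwd=0
After 4 (visit(Z)): cur=Z back=2 fwd=0

Z 2 0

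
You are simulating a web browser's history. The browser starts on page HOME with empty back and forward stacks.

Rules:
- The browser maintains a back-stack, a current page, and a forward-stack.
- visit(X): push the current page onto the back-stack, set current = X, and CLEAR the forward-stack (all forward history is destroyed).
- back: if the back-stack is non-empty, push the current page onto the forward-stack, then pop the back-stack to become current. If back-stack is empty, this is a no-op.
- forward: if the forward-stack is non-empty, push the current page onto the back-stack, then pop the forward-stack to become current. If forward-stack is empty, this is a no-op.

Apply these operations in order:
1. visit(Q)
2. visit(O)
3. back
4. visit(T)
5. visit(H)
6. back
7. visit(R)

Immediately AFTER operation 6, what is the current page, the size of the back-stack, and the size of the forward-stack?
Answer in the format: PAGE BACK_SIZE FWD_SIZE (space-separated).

After 1 (visit(Q)): cur=Q back=1 fwd=0
After 2 (visit(O)): cur=O back=2 fwd=0
After 3 (back): cur=Q back=1 fwd=1
After 4 (visit(T)): cur=T back=2 fwd=0
After 5 (visit(H)): cur=H back=3 fwd=0
After 6 (back): cur=T back=2 fwd=1

T 2 1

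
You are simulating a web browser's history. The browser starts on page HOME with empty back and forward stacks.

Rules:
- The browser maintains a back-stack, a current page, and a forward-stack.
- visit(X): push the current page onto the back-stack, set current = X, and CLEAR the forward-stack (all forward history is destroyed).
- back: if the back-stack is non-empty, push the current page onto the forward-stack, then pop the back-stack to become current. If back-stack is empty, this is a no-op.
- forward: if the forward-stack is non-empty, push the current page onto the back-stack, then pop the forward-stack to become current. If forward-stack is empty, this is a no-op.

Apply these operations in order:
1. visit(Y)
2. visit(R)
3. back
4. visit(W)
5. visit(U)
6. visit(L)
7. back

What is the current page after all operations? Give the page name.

Answer: U

Derivation:
After 1 (visit(Y)): cur=Y back=1 fwd=0
After 2 (visit(R)): cur=R back=2 fwd=0
After 3 (back): cur=Y back=1 fwd=1
After 4 (visit(W)): cur=W back=2 fwd=0
After 5 (visit(U)): cur=U back=3 fwd=0
After 6 (visit(L)): cur=L back=4 fwd=0
After 7 (back): cur=U back=3 fwd=1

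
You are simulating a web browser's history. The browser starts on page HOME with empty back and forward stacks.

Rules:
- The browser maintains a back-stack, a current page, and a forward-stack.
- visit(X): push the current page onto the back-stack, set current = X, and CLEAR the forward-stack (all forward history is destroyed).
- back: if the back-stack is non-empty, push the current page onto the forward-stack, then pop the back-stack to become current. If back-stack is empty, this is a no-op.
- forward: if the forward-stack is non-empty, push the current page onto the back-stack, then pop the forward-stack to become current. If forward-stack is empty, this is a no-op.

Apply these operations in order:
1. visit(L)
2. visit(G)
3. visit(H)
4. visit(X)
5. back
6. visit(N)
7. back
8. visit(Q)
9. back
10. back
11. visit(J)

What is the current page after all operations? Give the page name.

Answer: J

Derivation:
After 1 (visit(L)): cur=L back=1 fwd=0
After 2 (visit(G)): cur=G back=2 fwd=0
After 3 (visit(H)): cur=H back=3 fwd=0
After 4 (visit(X)): cur=X back=4 fwd=0
After 5 (back): cur=H back=3 fwd=1
After 6 (visit(N)): cur=N back=4 fwd=0
After 7 (back): cur=H back=3 fwd=1
After 8 (visit(Q)): cur=Q back=4 fwd=0
After 9 (back): cur=H back=3 fwd=1
After 10 (back): cur=G back=2 fwd=2
After 11 (visit(J)): cur=J back=3 fwd=0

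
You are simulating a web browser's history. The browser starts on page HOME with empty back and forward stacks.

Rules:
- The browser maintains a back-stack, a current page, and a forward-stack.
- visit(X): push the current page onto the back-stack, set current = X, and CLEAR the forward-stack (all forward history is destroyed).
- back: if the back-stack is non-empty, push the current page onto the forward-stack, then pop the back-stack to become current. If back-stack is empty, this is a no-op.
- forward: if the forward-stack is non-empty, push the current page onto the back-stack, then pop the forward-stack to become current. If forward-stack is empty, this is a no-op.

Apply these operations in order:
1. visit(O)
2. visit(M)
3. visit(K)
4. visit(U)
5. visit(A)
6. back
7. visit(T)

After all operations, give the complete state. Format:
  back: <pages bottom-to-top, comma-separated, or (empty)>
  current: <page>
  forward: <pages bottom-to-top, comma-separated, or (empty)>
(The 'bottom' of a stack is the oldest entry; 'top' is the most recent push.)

Answer: back: HOME,O,M,K,U
current: T
forward: (empty)

Derivation:
After 1 (visit(O)): cur=O back=1 fwd=0
After 2 (visit(M)): cur=M back=2 fwd=0
After 3 (visit(K)): cur=K back=3 fwd=0
After 4 (visit(U)): cur=U back=4 fwd=0
After 5 (visit(A)): cur=A back=5 fwd=0
After 6 (back): cur=U back=4 fwd=1
After 7 (visit(T)): cur=T back=5 fwd=0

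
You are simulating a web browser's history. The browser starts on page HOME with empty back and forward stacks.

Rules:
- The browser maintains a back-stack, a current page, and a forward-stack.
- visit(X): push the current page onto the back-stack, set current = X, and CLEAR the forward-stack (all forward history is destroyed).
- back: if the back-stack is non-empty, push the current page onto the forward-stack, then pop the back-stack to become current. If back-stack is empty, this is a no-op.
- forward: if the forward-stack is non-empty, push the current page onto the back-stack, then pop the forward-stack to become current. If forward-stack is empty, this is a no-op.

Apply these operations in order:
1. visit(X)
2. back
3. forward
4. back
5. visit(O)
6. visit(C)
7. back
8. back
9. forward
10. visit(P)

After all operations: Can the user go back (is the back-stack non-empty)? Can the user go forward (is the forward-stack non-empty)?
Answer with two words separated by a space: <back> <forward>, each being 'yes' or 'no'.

After 1 (visit(X)): cur=X back=1 fwd=0
After 2 (back): cur=HOME back=0 fwd=1
After 3 (forward): cur=X back=1 fwd=0
After 4 (back): cur=HOME back=0 fwd=1
After 5 (visit(O)): cur=O back=1 fwd=0
After 6 (visit(C)): cur=C back=2 fwd=0
After 7 (back): cur=O back=1 fwd=1
After 8 (back): cur=HOME back=0 fwd=2
After 9 (forward): cur=O back=1 fwd=1
After 10 (visit(P)): cur=P back=2 fwd=0

Answer: yes no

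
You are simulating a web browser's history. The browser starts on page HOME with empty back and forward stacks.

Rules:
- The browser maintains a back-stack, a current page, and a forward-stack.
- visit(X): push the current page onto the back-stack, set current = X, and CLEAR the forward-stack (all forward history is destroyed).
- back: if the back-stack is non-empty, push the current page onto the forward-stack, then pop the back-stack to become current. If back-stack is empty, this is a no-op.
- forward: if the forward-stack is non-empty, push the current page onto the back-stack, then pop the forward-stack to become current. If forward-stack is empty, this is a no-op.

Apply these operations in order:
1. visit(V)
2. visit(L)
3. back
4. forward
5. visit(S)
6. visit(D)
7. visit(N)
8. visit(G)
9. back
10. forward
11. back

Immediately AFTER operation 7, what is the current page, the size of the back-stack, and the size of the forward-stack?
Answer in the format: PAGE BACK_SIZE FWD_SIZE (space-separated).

After 1 (visit(V)): cur=V back=1 fwd=0
After 2 (visit(L)): cur=L back=2 fwd=0
After 3 (back): cur=V back=1 fwd=1
After 4 (forward): cur=L back=2 fwd=0
After 5 (visit(S)): cur=S back=3 fwd=0
After 6 (visit(D)): cur=D back=4 fwd=0
After 7 (visit(N)): cur=N back=5 fwd=0

N 5 0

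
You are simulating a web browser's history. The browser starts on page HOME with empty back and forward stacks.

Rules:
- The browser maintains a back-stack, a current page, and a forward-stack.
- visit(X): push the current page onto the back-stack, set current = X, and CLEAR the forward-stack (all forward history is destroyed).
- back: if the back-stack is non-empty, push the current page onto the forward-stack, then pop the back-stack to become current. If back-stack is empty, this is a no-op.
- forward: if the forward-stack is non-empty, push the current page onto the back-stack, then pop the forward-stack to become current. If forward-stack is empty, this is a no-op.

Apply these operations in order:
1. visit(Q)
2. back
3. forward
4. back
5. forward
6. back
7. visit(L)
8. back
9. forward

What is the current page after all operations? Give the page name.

After 1 (visit(Q)): cur=Q back=1 fwd=0
After 2 (back): cur=HOME back=0 fwd=1
After 3 (forward): cur=Q back=1 fwd=0
After 4 (back): cur=HOME back=0 fwd=1
After 5 (forward): cur=Q back=1 fwd=0
After 6 (back): cur=HOME back=0 fwd=1
After 7 (visit(L)): cur=L back=1 fwd=0
After 8 (back): cur=HOME back=0 fwd=1
After 9 (forward): cur=L back=1 fwd=0

Answer: L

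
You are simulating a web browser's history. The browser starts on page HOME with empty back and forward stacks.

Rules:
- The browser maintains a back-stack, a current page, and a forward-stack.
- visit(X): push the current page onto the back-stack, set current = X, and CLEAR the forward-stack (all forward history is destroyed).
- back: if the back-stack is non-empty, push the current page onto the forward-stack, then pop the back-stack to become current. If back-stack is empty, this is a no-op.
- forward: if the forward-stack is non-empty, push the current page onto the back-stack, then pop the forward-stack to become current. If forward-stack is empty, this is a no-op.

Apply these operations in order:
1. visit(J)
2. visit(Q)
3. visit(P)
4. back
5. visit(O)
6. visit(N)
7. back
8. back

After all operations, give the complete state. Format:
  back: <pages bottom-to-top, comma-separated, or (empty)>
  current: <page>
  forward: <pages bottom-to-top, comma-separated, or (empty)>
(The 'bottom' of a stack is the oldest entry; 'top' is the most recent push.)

Answer: back: HOME,J
current: Q
forward: N,O

Derivation:
After 1 (visit(J)): cur=J back=1 fwd=0
After 2 (visit(Q)): cur=Q back=2 fwd=0
After 3 (visit(P)): cur=P back=3 fwd=0
After 4 (back): cur=Q back=2 fwd=1
After 5 (visit(O)): cur=O back=3 fwd=0
After 6 (visit(N)): cur=N back=4 fwd=0
After 7 (back): cur=O back=3 fwd=1
After 8 (back): cur=Q back=2 fwd=2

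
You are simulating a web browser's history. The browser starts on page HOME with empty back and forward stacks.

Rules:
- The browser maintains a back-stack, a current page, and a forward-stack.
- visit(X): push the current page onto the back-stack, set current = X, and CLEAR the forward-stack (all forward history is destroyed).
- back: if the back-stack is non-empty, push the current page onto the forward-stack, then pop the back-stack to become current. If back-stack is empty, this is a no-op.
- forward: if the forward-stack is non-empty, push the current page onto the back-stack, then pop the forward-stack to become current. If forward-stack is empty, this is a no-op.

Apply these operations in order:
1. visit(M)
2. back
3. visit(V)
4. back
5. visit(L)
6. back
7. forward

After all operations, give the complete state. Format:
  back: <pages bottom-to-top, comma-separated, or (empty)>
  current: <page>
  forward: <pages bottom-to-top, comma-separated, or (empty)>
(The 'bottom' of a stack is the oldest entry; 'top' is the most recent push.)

After 1 (visit(M)): cur=M back=1 fwd=0
After 2 (back): cur=HOME back=0 fwd=1
After 3 (visit(V)): cur=V back=1 fwd=0
After 4 (back): cur=HOME back=0 fwd=1
After 5 (visit(L)): cur=L back=1 fwd=0
After 6 (back): cur=HOME back=0 fwd=1
After 7 (forward): cur=L back=1 fwd=0

Answer: back: HOME
current: L
forward: (empty)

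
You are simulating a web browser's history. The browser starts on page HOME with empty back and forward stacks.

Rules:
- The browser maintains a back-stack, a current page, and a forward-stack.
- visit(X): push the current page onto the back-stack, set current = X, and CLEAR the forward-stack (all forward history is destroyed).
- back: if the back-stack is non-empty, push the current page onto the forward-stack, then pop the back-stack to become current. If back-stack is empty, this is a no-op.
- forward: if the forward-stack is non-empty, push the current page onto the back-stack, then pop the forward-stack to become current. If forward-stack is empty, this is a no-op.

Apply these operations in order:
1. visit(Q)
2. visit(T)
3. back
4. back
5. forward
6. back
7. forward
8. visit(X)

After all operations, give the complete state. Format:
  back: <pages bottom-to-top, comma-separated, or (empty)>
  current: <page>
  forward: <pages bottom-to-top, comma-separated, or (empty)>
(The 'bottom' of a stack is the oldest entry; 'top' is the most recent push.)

Answer: back: HOME,Q
current: X
forward: (empty)

Derivation:
After 1 (visit(Q)): cur=Q back=1 fwd=0
After 2 (visit(T)): cur=T back=2 fwd=0
After 3 (back): cur=Q back=1 fwd=1
After 4 (back): cur=HOME back=0 fwd=2
After 5 (forward): cur=Q back=1 fwd=1
After 6 (back): cur=HOME back=0 fwd=2
After 7 (forward): cur=Q back=1 fwd=1
After 8 (visit(X)): cur=X back=2 fwd=0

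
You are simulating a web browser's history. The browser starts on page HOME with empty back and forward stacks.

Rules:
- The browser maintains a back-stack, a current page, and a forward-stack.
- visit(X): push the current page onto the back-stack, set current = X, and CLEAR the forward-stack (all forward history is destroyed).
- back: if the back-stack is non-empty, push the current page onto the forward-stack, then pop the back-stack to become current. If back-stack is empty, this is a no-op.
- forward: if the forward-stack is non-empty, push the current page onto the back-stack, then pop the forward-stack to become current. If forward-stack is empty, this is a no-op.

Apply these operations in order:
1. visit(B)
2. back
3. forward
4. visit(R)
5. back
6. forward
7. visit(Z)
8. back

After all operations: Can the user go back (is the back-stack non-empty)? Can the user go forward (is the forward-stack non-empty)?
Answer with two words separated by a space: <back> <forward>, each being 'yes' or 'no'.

Answer: yes yes

Derivation:
After 1 (visit(B)): cur=B back=1 fwd=0
After 2 (back): cur=HOME back=0 fwd=1
After 3 (forward): cur=B back=1 fwd=0
After 4 (visit(R)): cur=R back=2 fwd=0
After 5 (back): cur=B back=1 fwd=1
After 6 (forward): cur=R back=2 fwd=0
After 7 (visit(Z)): cur=Z back=3 fwd=0
After 8 (back): cur=R back=2 fwd=1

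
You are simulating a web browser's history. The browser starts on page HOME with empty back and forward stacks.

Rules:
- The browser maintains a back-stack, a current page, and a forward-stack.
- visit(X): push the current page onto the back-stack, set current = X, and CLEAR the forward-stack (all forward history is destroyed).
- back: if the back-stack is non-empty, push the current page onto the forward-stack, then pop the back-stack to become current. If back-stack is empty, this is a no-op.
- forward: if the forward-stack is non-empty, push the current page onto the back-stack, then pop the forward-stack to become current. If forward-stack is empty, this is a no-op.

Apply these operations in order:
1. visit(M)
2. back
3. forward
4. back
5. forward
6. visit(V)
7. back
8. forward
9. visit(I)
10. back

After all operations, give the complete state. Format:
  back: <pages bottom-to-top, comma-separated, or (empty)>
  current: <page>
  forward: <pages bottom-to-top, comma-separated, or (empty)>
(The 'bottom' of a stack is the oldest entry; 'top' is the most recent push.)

Answer: back: HOME,M
current: V
forward: I

Derivation:
After 1 (visit(M)): cur=M back=1 fwd=0
After 2 (back): cur=HOME back=0 fwd=1
After 3 (forward): cur=M back=1 fwd=0
After 4 (back): cur=HOME back=0 fwd=1
After 5 (forward): cur=M back=1 fwd=0
After 6 (visit(V)): cur=V back=2 fwd=0
After 7 (back): cur=M back=1 fwd=1
After 8 (forward): cur=V back=2 fwd=0
After 9 (visit(I)): cur=I back=3 fwd=0
After 10 (back): cur=V back=2 fwd=1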